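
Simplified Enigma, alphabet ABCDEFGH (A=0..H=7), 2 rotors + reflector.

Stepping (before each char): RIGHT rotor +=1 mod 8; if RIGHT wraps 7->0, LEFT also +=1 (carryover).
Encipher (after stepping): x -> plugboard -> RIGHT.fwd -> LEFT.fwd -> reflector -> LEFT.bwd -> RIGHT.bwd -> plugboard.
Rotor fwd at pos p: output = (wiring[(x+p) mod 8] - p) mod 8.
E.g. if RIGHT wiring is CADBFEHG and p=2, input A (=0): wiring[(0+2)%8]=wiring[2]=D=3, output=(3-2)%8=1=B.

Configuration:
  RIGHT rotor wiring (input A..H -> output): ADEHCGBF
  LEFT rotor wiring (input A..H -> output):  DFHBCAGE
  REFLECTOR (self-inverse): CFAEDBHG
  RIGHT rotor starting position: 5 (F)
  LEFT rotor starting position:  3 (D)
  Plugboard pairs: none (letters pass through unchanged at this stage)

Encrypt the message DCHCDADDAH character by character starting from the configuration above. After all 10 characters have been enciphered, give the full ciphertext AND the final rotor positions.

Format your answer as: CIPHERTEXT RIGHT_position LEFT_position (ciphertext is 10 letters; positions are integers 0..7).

Answer: EHDDCGAGCF 7 4

Derivation:
Char 1 ('D'): step: R->6, L=3; D->plug->D->R->F->L->A->refl->C->L'->G->R'->E->plug->E
Char 2 ('C'): step: R->7, L=3; C->plug->C->R->E->L->B->refl->F->L'->C->R'->H->plug->H
Char 3 ('H'): step: R->0, L->4 (L advanced); H->plug->H->R->F->L->B->refl->F->L'->H->R'->D->plug->D
Char 4 ('C'): step: R->1, L=4; C->plug->C->R->G->L->D->refl->E->L'->B->R'->D->plug->D
Char 5 ('D'): step: R->2, L=4; D->plug->D->R->E->L->H->refl->G->L'->A->R'->C->plug->C
Char 6 ('A'): step: R->3, L=4; A->plug->A->R->E->L->H->refl->G->L'->A->R'->G->plug->G
Char 7 ('D'): step: R->4, L=4; D->plug->D->R->B->L->E->refl->D->L'->G->R'->A->plug->A
Char 8 ('D'): step: R->5, L=4; D->plug->D->R->D->L->A->refl->C->L'->C->R'->G->plug->G
Char 9 ('A'): step: R->6, L=4; A->plug->A->R->D->L->A->refl->C->L'->C->R'->C->plug->C
Char 10 ('H'): step: R->7, L=4; H->plug->H->R->C->L->C->refl->A->L'->D->R'->F->plug->F
Final: ciphertext=EHDDCGAGCF, RIGHT=7, LEFT=4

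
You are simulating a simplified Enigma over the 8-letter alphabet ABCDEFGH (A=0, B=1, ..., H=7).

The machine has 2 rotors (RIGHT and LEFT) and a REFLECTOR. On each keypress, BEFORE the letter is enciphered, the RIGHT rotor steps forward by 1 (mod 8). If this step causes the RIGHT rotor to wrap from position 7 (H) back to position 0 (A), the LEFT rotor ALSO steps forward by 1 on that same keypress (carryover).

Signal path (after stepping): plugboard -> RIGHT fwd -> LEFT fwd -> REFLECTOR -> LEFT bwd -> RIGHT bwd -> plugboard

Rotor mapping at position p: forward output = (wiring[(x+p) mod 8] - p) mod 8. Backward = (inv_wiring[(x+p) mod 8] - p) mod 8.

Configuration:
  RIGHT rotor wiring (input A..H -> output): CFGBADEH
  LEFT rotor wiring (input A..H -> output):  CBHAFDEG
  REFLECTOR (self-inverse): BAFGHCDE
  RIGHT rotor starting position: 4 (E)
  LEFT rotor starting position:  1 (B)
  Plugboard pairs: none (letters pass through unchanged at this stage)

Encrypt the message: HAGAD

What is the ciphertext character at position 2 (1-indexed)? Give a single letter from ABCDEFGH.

Char 1 ('H'): step: R->5, L=1; H->plug->H->R->D->L->E->refl->H->L'->C->R'->C->plug->C
Char 2 ('A'): step: R->6, L=1; A->plug->A->R->G->L->F->refl->C->L'->E->R'->C->plug->C

C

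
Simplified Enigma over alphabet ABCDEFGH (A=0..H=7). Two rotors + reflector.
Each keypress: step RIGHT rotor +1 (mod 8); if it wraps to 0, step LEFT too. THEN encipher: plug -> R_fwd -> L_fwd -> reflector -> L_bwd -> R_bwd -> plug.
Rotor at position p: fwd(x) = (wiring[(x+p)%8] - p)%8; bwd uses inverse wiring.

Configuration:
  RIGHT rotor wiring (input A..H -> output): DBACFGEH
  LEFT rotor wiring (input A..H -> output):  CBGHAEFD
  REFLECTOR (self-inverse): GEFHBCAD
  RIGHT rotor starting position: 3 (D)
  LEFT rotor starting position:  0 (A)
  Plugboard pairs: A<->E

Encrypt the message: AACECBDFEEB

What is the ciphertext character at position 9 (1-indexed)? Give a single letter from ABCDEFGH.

Char 1 ('A'): step: R->4, L=0; A->plug->E->R->H->L->D->refl->H->L'->D->R'->D->plug->D
Char 2 ('A'): step: R->5, L=0; A->plug->E->R->E->L->A->refl->G->L'->C->R'->C->plug->C
Char 3 ('C'): step: R->6, L=0; C->plug->C->R->F->L->E->refl->B->L'->B->R'->B->plug->B
Char 4 ('E'): step: R->7, L=0; E->plug->A->R->A->L->C->refl->F->L'->G->R'->F->plug->F
Char 5 ('C'): step: R->0, L->1 (L advanced); C->plug->C->R->A->L->A->refl->G->L'->C->R'->D->plug->D
Char 6 ('B'): step: R->1, L=1; B->plug->B->R->H->L->B->refl->E->L'->F->R'->E->plug->A
Char 7 ('D'): step: R->2, L=1; D->plug->D->R->E->L->D->refl->H->L'->D->R'->C->plug->C
Char 8 ('F'): step: R->3, L=1; F->plug->F->R->A->L->A->refl->G->L'->C->R'->B->plug->B
Char 9 ('E'): step: R->4, L=1; E->plug->A->R->B->L->F->refl->C->L'->G->R'->H->plug->H

H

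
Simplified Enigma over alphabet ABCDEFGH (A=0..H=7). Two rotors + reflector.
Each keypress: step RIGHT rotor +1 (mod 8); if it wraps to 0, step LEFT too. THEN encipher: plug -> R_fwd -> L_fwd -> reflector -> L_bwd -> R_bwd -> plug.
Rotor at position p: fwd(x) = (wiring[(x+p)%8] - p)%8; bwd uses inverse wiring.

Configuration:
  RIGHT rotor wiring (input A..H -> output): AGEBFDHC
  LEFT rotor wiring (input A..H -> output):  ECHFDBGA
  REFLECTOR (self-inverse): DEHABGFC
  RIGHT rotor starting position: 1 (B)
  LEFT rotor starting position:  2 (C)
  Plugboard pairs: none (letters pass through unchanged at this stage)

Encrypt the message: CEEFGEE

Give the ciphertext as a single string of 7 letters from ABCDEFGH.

Char 1 ('C'): step: R->2, L=2; C->plug->C->R->D->L->H->refl->C->L'->G->R'->G->plug->G
Char 2 ('E'): step: R->3, L=2; E->plug->E->R->H->L->A->refl->D->L'->B->R'->H->plug->H
Char 3 ('E'): step: R->4, L=2; E->plug->E->R->E->L->E->refl->B->L'->C->R'->F->plug->F
Char 4 ('F'): step: R->5, L=2; F->plug->F->R->H->L->A->refl->D->L'->B->R'->E->plug->E
Char 5 ('G'): step: R->6, L=2; G->plug->G->R->H->L->A->refl->D->L'->B->R'->A->plug->A
Char 6 ('E'): step: R->7, L=2; E->plug->E->R->C->L->B->refl->E->L'->E->R'->G->plug->G
Char 7 ('E'): step: R->0, L->3 (L advanced); E->plug->E->R->F->L->B->refl->E->L'->H->R'->G->plug->G

Answer: GHFEAGG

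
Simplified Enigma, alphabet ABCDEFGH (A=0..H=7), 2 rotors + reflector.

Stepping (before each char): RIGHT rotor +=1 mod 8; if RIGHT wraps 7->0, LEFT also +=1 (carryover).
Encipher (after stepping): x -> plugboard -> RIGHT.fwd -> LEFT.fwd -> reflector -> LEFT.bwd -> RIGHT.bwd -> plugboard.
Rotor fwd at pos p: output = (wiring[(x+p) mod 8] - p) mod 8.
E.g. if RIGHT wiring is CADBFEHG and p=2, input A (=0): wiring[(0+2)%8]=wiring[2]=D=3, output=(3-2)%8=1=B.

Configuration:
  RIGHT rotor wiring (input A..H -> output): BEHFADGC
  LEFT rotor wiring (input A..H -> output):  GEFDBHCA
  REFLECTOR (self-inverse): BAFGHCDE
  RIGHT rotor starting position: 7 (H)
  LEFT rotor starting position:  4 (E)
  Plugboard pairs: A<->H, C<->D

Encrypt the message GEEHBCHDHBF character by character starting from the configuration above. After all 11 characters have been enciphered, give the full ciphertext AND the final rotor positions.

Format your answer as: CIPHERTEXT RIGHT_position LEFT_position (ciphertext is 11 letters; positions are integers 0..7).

Answer: ABGFHEEHCHE 2 6

Derivation:
Char 1 ('G'): step: R->0, L->5 (L advanced); G->plug->G->R->G->L->G->refl->D->L'->C->R'->H->plug->A
Char 2 ('E'): step: R->1, L=5; E->plug->E->R->C->L->D->refl->G->L'->G->R'->B->plug->B
Char 3 ('E'): step: R->2, L=5; E->plug->E->R->E->L->H->refl->E->L'->H->R'->G->plug->G
Char 4 ('H'): step: R->3, L=5; H->plug->A->R->C->L->D->refl->G->L'->G->R'->F->plug->F
Char 5 ('B'): step: R->4, L=5; B->plug->B->R->H->L->E->refl->H->L'->E->R'->A->plug->H
Char 6 ('C'): step: R->5, L=5; C->plug->D->R->E->L->H->refl->E->L'->H->R'->E->plug->E
Char 7 ('H'): step: R->6, L=5; H->plug->A->R->A->L->C->refl->F->L'->B->R'->E->plug->E
Char 8 ('D'): step: R->7, L=5; D->plug->C->R->F->L->A->refl->B->L'->D->R'->A->plug->H
Char 9 ('H'): step: R->0, L->6 (L advanced); H->plug->A->R->B->L->C->refl->F->L'->F->R'->D->plug->C
Char 10 ('B'): step: R->1, L=6; B->plug->B->R->G->L->D->refl->G->L'->D->R'->A->plug->H
Char 11 ('F'): step: R->2, L=6; F->plug->F->R->A->L->E->refl->H->L'->E->R'->E->plug->E
Final: ciphertext=ABGFHEEHCHE, RIGHT=2, LEFT=6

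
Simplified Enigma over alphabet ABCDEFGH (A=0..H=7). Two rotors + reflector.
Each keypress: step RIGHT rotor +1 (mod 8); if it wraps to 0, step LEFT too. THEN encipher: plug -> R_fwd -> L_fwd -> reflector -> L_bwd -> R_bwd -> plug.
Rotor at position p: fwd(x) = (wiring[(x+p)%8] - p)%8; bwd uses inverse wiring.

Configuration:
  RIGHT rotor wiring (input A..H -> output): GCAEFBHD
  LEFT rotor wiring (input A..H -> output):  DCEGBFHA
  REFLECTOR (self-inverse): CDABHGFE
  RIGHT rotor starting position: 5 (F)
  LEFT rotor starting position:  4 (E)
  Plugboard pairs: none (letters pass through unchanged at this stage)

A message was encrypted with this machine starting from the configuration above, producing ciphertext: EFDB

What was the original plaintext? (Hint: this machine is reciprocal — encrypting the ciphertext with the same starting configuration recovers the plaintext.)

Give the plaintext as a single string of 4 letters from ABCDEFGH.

Answer: ABHH

Derivation:
Char 1 ('E'): step: R->6, L=4; E->plug->E->R->C->L->D->refl->B->L'->B->R'->A->plug->A
Char 2 ('F'): step: R->7, L=4; F->plug->F->R->G->L->A->refl->C->L'->H->R'->B->plug->B
Char 3 ('D'): step: R->0, L->5 (L advanced); D->plug->D->R->E->L->F->refl->G->L'->D->R'->H->plug->H
Char 4 ('B'): step: R->1, L=5; B->plug->B->R->H->L->E->refl->H->L'->F->R'->H->plug->H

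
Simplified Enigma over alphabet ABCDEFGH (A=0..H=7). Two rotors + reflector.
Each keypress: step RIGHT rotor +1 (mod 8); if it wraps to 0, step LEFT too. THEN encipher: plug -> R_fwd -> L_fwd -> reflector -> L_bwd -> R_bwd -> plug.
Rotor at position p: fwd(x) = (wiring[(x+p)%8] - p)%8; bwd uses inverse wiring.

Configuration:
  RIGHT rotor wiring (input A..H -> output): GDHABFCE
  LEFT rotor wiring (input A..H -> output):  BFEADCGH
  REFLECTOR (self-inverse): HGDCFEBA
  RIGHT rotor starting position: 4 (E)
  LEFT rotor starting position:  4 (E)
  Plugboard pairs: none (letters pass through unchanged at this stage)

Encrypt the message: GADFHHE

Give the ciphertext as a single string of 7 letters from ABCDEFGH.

Char 1 ('G'): step: R->5, L=4; G->plug->G->R->D->L->D->refl->C->L'->C->R'->F->plug->F
Char 2 ('A'): step: R->6, L=4; A->plug->A->R->E->L->F->refl->E->L'->H->R'->H->plug->H
Char 3 ('D'): step: R->7, L=4; D->plug->D->R->A->L->H->refl->A->L'->G->R'->G->plug->G
Char 4 ('F'): step: R->0, L->5 (L advanced); F->plug->F->R->F->L->H->refl->A->L'->E->R'->H->plug->H
Char 5 ('H'): step: R->1, L=5; H->plug->H->R->F->L->H->refl->A->L'->E->R'->E->plug->E
Char 6 ('H'): step: R->2, L=5; H->plug->H->R->B->L->B->refl->G->L'->H->R'->C->plug->C
Char 7 ('E'): step: R->3, L=5; E->plug->E->R->B->L->B->refl->G->L'->H->R'->D->plug->D

Answer: FHGHECD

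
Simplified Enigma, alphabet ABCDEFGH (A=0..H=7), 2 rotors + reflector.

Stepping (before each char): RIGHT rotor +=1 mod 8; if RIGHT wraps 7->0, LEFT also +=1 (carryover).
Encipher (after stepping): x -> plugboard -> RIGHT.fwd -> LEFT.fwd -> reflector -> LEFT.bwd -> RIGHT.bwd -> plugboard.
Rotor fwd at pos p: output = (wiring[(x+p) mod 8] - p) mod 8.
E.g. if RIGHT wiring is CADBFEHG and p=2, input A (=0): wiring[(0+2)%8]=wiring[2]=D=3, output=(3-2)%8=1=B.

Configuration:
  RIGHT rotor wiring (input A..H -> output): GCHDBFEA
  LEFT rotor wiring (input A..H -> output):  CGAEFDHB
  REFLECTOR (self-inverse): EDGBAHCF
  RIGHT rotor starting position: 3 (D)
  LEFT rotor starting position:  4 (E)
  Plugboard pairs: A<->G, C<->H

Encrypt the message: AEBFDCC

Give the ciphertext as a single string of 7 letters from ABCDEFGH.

Answer: BCHDGEB

Derivation:
Char 1 ('A'): step: R->4, L=4; A->plug->G->R->D->L->F->refl->H->L'->B->R'->B->plug->B
Char 2 ('E'): step: R->5, L=4; E->plug->E->R->F->L->C->refl->G->L'->E->R'->H->plug->C
Char 3 ('B'): step: R->6, L=4; B->plug->B->R->C->L->D->refl->B->L'->A->R'->C->plug->H
Char 4 ('F'): step: R->7, L=4; F->plug->F->R->C->L->D->refl->B->L'->A->R'->D->plug->D
Char 5 ('D'): step: R->0, L->5 (L advanced); D->plug->D->R->D->L->F->refl->H->L'->G->R'->A->plug->G
Char 6 ('C'): step: R->1, L=5; C->plug->H->R->F->L->D->refl->B->L'->E->R'->E->plug->E
Char 7 ('C'): step: R->2, L=5; C->plug->H->R->A->L->G->refl->C->L'->B->R'->B->plug->B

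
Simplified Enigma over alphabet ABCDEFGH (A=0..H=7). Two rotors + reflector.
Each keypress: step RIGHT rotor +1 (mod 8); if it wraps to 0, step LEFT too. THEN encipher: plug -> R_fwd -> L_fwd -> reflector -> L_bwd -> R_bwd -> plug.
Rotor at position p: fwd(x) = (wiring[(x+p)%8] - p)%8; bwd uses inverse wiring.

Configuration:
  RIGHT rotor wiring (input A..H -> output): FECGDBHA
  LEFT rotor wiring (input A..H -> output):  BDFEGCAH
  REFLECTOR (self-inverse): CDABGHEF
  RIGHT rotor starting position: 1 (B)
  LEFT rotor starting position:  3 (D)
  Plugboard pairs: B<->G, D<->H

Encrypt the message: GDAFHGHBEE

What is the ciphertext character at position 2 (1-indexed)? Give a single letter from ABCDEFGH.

Char 1 ('G'): step: R->2, L=3; G->plug->B->R->E->L->E->refl->G->L'->F->R'->E->plug->E
Char 2 ('D'): step: R->3, L=3; D->plug->H->R->H->L->C->refl->A->L'->G->R'->C->plug->C

C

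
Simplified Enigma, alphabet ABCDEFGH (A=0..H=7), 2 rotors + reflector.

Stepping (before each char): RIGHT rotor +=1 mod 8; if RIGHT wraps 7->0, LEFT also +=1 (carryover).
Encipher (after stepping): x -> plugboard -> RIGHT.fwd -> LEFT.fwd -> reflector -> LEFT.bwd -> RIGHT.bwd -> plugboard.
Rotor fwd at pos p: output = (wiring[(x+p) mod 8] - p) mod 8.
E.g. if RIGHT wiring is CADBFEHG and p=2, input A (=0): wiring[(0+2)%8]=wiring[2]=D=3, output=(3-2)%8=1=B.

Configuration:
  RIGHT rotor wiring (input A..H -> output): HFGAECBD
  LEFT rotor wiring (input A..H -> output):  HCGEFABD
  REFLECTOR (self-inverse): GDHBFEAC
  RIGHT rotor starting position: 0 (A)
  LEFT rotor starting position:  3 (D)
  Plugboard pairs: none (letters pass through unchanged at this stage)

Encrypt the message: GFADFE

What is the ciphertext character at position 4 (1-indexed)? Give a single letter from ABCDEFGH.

Char 1 ('G'): step: R->1, L=3; G->plug->G->R->C->L->F->refl->E->L'->F->R'->B->plug->B
Char 2 ('F'): step: R->2, L=3; F->plug->F->R->B->L->C->refl->H->L'->G->R'->B->plug->B
Char 3 ('A'): step: R->3, L=3; A->plug->A->R->F->L->E->refl->F->L'->C->R'->G->plug->G
Char 4 ('D'): step: R->4, L=3; D->plug->D->R->H->L->D->refl->B->L'->A->R'->A->plug->A

A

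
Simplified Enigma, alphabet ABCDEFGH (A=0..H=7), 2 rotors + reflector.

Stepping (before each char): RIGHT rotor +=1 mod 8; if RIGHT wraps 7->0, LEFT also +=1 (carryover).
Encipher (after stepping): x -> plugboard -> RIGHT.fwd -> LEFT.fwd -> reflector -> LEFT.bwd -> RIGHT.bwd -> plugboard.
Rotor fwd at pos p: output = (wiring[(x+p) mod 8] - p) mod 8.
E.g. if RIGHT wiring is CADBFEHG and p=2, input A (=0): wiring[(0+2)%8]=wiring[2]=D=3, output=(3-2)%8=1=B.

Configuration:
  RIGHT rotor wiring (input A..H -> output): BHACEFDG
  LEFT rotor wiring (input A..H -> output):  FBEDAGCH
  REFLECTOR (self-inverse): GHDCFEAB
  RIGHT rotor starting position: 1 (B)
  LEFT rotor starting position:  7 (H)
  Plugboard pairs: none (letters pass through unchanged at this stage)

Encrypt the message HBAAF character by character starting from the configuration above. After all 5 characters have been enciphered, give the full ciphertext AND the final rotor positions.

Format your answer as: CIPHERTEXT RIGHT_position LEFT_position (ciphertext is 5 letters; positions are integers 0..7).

Answer: ADBCC 6 7

Derivation:
Char 1 ('H'): step: R->2, L=7; H->plug->H->R->F->L->B->refl->H->L'->G->R'->A->plug->A
Char 2 ('B'): step: R->3, L=7; B->plug->B->R->B->L->G->refl->A->L'->A->R'->D->plug->D
Char 3 ('A'): step: R->4, L=7; A->plug->A->R->A->L->A->refl->G->L'->B->R'->B->plug->B
Char 4 ('A'): step: R->5, L=7; A->plug->A->R->A->L->A->refl->G->L'->B->R'->C->plug->C
Char 5 ('F'): step: R->6, L=7; F->plug->F->R->E->L->E->refl->F->L'->D->R'->C->plug->C
Final: ciphertext=ADBCC, RIGHT=6, LEFT=7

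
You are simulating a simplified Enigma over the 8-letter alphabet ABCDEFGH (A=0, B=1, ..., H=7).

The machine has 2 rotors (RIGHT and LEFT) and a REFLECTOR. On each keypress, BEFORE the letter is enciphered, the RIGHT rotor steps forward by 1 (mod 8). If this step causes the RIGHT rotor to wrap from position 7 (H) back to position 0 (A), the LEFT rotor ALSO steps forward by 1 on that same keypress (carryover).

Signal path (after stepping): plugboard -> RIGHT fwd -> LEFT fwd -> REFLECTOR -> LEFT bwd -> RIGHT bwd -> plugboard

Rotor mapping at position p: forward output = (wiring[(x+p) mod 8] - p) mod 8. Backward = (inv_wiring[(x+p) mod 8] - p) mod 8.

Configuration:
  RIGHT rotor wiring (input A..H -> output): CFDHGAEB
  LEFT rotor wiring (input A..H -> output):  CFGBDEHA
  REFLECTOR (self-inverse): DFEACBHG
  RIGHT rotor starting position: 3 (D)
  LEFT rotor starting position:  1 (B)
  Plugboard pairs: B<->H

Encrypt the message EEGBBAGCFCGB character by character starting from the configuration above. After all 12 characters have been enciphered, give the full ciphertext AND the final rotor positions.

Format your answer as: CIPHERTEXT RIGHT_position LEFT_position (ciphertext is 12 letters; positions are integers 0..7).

Char 1 ('E'): step: R->4, L=1; E->plug->E->R->G->L->H->refl->G->L'->F->R'->D->plug->D
Char 2 ('E'): step: R->5, L=1; E->plug->E->R->A->L->E->refl->C->L'->D->R'->A->plug->A
Char 3 ('G'): step: R->6, L=1; G->plug->G->R->A->L->E->refl->C->L'->D->R'->B->plug->H
Char 4 ('B'): step: R->7, L=1; B->plug->H->R->F->L->G->refl->H->L'->G->R'->C->plug->C
Char 5 ('B'): step: R->0, L->2 (L advanced); B->plug->H->R->B->L->H->refl->G->L'->F->R'->B->plug->H
Char 6 ('A'): step: R->1, L=2; A->plug->A->R->E->L->F->refl->B->L'->C->R'->B->plug->H
Char 7 ('G'): step: R->2, L=2; G->plug->G->R->A->L->E->refl->C->L'->D->R'->H->plug->B
Char 8 ('C'): step: R->3, L=2; C->plug->C->R->F->L->G->refl->H->L'->B->R'->D->plug->D
Char 9 ('F'): step: R->4, L=2; F->plug->F->R->B->L->H->refl->G->L'->F->R'->D->plug->D
Char 10 ('C'): step: R->5, L=2; C->plug->C->R->E->L->F->refl->B->L'->C->R'->G->plug->G
Char 11 ('G'): step: R->6, L=2; G->plug->G->R->A->L->E->refl->C->L'->D->R'->B->plug->H
Char 12 ('B'): step: R->7, L=2; B->plug->H->R->F->L->G->refl->H->L'->B->R'->G->plug->G
Final: ciphertext=DAHCHHBDDGHG, RIGHT=7, LEFT=2

Answer: DAHCHHBDDGHG 7 2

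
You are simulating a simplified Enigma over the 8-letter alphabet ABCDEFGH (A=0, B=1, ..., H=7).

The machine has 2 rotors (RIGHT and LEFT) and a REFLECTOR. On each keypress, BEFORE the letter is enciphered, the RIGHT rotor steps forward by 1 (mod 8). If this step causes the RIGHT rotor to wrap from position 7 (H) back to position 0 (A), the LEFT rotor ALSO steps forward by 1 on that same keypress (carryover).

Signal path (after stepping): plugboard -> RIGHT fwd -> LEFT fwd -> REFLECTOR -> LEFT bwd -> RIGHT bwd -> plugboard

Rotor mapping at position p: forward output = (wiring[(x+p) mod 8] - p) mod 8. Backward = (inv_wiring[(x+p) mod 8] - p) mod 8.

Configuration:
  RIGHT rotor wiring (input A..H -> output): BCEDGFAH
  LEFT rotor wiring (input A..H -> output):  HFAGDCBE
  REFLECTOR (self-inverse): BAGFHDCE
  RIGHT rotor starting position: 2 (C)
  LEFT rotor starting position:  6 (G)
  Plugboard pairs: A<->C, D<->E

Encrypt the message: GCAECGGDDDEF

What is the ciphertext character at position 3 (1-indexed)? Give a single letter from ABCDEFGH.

Char 1 ('G'): step: R->3, L=6; G->plug->G->R->H->L->E->refl->H->L'->D->R'->B->plug->B
Char 2 ('C'): step: R->4, L=6; C->plug->A->R->C->L->B->refl->A->L'->F->R'->E->plug->D
Char 3 ('A'): step: R->5, L=6; A->plug->C->R->C->L->B->refl->A->L'->F->R'->E->plug->D

D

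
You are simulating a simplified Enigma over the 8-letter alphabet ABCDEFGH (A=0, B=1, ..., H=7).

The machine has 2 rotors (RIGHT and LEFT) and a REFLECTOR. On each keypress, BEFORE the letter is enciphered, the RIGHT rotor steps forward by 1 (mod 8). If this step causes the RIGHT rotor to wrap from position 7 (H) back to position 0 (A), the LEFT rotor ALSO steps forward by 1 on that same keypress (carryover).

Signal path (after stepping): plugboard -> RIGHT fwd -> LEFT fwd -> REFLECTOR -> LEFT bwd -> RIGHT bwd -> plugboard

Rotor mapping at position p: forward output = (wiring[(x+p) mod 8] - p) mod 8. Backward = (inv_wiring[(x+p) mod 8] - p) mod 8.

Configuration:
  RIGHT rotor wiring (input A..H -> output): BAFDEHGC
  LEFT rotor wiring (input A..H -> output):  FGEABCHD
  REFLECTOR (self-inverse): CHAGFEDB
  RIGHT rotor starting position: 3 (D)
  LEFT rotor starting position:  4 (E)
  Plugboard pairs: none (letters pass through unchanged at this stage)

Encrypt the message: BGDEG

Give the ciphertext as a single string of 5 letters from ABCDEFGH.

Answer: FCHAH

Derivation:
Char 1 ('B'): step: R->4, L=4; B->plug->B->R->D->L->H->refl->B->L'->E->R'->F->plug->F
Char 2 ('G'): step: R->5, L=4; G->plug->G->R->G->L->A->refl->C->L'->F->R'->C->plug->C
Char 3 ('D'): step: R->6, L=4; D->plug->D->R->C->L->D->refl->G->L'->B->R'->H->plug->H
Char 4 ('E'): step: R->7, L=4; E->plug->E->R->E->L->B->refl->H->L'->D->R'->A->plug->A
Char 5 ('G'): step: R->0, L->5 (L advanced); G->plug->G->R->G->L->D->refl->G->L'->C->R'->H->plug->H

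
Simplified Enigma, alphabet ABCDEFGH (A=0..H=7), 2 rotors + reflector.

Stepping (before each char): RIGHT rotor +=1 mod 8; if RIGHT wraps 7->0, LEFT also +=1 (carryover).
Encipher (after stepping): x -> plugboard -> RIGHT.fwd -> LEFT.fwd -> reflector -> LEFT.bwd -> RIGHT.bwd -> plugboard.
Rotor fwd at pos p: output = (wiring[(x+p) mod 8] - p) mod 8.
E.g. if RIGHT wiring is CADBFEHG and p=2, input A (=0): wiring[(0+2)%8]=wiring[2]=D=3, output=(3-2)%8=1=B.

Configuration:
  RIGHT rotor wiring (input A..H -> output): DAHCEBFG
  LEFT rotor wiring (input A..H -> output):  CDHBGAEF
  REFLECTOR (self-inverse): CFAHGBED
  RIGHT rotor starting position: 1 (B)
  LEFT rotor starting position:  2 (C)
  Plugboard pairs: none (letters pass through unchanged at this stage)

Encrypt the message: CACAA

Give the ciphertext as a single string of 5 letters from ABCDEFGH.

Char 1 ('C'): step: R->2, L=2; C->plug->C->R->C->L->E->refl->G->L'->D->R'->E->plug->E
Char 2 ('A'): step: R->3, L=2; A->plug->A->R->H->L->B->refl->F->L'->A->R'->F->plug->F
Char 3 ('C'): step: R->4, L=2; C->plug->C->R->B->L->H->refl->D->L'->F->R'->B->plug->B
Char 4 ('A'): step: R->5, L=2; A->plug->A->R->E->L->C->refl->A->L'->G->R'->D->plug->D
Char 5 ('A'): step: R->6, L=2; A->plug->A->R->H->L->B->refl->F->L'->A->R'->B->plug->B

Answer: EFBDB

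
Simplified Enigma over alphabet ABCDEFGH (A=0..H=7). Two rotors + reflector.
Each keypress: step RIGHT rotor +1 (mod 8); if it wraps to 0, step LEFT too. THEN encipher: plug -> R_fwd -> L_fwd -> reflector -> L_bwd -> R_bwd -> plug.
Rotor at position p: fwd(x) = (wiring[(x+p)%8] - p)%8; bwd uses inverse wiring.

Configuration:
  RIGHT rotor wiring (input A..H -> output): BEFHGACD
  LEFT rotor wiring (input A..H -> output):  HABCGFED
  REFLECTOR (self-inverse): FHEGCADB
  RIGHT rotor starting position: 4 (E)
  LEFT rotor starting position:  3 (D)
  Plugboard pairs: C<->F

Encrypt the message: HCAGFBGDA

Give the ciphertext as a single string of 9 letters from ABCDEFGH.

Answer: EEDEGEBBH

Derivation:
Char 1 ('H'): step: R->5, L=3; H->plug->H->R->B->L->D->refl->G->L'->H->R'->E->plug->E
Char 2 ('C'): step: R->6, L=3; C->plug->F->R->B->L->D->refl->G->L'->H->R'->E->plug->E
Char 3 ('A'): step: R->7, L=3; A->plug->A->R->E->L->A->refl->F->L'->G->R'->D->plug->D
Char 4 ('G'): step: R->0, L->4 (L advanced); G->plug->G->R->C->L->A->refl->F->L'->G->R'->E->plug->E
Char 5 ('F'): step: R->1, L=4; F->plug->C->R->G->L->F->refl->A->L'->C->R'->G->plug->G
Char 6 ('B'): step: R->2, L=4; B->plug->B->R->F->L->E->refl->C->L'->A->R'->E->plug->E
Char 7 ('G'): step: R->3, L=4; G->plug->G->R->B->L->B->refl->H->L'->D->R'->B->plug->B
Char 8 ('D'): step: R->4, L=4; D->plug->D->R->H->L->G->refl->D->L'->E->R'->B->plug->B
Char 9 ('A'): step: R->5, L=4; A->plug->A->R->D->L->H->refl->B->L'->B->R'->H->plug->H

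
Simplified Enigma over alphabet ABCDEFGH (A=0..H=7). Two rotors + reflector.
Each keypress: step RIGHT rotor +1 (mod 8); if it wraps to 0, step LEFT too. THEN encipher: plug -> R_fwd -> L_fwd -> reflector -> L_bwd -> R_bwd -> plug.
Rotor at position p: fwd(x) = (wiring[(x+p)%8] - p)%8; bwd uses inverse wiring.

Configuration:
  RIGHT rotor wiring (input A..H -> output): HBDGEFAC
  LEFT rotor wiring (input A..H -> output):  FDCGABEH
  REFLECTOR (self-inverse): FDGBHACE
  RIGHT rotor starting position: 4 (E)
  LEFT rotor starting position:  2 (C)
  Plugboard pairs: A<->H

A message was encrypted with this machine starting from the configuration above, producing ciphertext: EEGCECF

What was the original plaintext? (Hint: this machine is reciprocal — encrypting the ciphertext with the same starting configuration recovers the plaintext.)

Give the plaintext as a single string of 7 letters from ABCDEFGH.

Answer: DFEGFGE

Derivation:
Char 1 ('E'): step: R->5, L=2; E->plug->E->R->E->L->C->refl->G->L'->C->R'->D->plug->D
Char 2 ('E'): step: R->6, L=2; E->plug->E->R->F->L->F->refl->A->L'->A->R'->F->plug->F
Char 3 ('G'): step: R->7, L=2; G->plug->G->R->G->L->D->refl->B->L'->H->R'->E->plug->E
Char 4 ('C'): step: R->0, L->3 (L advanced); C->plug->C->R->D->L->B->refl->D->L'->A->R'->G->plug->G
Char 5 ('E'): step: R->1, L=3; E->plug->E->R->E->L->E->refl->H->L'->H->R'->F->plug->F
Char 6 ('C'): step: R->2, L=3; C->plug->C->R->C->L->G->refl->C->L'->F->R'->G->plug->G
Char 7 ('F'): step: R->3, L=3; F->plug->F->R->E->L->E->refl->H->L'->H->R'->E->plug->E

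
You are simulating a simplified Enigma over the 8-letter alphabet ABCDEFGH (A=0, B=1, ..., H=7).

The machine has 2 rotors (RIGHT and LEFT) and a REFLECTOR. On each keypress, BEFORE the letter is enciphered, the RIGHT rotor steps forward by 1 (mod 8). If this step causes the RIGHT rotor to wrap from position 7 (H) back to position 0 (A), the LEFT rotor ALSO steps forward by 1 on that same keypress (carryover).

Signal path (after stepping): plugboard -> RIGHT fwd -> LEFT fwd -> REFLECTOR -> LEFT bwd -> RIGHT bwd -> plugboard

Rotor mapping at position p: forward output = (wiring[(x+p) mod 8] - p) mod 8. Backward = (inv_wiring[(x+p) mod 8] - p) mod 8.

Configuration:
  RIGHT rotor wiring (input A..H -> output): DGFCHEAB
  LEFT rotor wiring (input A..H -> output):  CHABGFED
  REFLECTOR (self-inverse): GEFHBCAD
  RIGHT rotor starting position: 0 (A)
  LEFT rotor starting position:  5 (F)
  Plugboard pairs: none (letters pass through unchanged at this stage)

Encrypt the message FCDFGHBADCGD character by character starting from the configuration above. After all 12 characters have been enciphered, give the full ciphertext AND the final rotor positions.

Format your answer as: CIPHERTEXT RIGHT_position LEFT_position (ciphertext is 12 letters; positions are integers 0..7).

Char 1 ('F'): step: R->1, L=5; F->plug->F->R->H->L->B->refl->E->L'->G->R'->D->plug->D
Char 2 ('C'): step: R->2, L=5; C->plug->C->R->F->L->D->refl->H->L'->B->R'->G->plug->G
Char 3 ('D'): step: R->3, L=5; D->plug->D->R->F->L->D->refl->H->L'->B->R'->C->plug->C
Char 4 ('F'): step: R->4, L=5; F->plug->F->R->C->L->G->refl->A->L'->A->R'->B->plug->B
Char 5 ('G'): step: R->5, L=5; G->plug->G->R->F->L->D->refl->H->L'->B->R'->E->plug->E
Char 6 ('H'): step: R->6, L=5; H->plug->H->R->G->L->E->refl->B->L'->H->R'->E->plug->E
Char 7 ('B'): step: R->7, L=5; B->plug->B->R->E->L->C->refl->F->L'->D->R'->E->plug->E
Char 8 ('A'): step: R->0, L->6 (L advanced); A->plug->A->R->D->L->B->refl->E->L'->C->R'->D->plug->D
Char 9 ('D'): step: R->1, L=6; D->plug->D->R->G->L->A->refl->G->L'->A->R'->G->plug->G
Char 10 ('C'): step: R->2, L=6; C->plug->C->R->F->L->D->refl->H->L'->H->R'->F->plug->F
Char 11 ('G'): step: R->3, L=6; G->plug->G->R->D->L->B->refl->E->L'->C->R'->H->plug->H
Char 12 ('D'): step: R->4, L=6; D->plug->D->R->F->L->D->refl->H->L'->H->R'->E->plug->E
Final: ciphertext=DGCBEEEDGFHE, RIGHT=4, LEFT=6

Answer: DGCBEEEDGFHE 4 6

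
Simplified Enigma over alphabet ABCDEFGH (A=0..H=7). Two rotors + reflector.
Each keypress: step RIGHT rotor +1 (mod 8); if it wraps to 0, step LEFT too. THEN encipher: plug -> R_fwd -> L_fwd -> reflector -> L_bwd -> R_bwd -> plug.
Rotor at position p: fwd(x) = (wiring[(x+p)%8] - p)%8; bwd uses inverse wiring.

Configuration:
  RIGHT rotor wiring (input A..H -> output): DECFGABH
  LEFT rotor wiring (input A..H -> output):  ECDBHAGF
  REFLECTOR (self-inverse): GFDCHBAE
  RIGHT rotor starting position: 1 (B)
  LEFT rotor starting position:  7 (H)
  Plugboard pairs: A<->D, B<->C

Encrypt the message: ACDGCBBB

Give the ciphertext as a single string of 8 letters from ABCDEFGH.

Answer: GHCFADGF

Derivation:
Char 1 ('A'): step: R->2, L=7; A->plug->D->R->G->L->B->refl->F->L'->B->R'->G->plug->G
Char 2 ('C'): step: R->3, L=7; C->plug->B->R->D->L->E->refl->H->L'->H->R'->H->plug->H
Char 3 ('D'): step: R->4, L=7; D->plug->A->R->C->L->D->refl->C->L'->E->R'->B->plug->C
Char 4 ('G'): step: R->5, L=7; G->plug->G->R->A->L->G->refl->A->L'->F->R'->F->plug->F
Char 5 ('C'): step: R->6, L=7; C->plug->B->R->B->L->F->refl->B->L'->G->R'->D->plug->A
Char 6 ('B'): step: R->7, L=7; B->plug->C->R->F->L->A->refl->G->L'->A->R'->A->plug->D
Char 7 ('B'): step: R->0, L->0 (L advanced); B->plug->C->R->C->L->D->refl->C->L'->B->R'->G->plug->G
Char 8 ('B'): step: R->1, L=0; B->plug->C->R->E->L->H->refl->E->L'->A->R'->F->plug->F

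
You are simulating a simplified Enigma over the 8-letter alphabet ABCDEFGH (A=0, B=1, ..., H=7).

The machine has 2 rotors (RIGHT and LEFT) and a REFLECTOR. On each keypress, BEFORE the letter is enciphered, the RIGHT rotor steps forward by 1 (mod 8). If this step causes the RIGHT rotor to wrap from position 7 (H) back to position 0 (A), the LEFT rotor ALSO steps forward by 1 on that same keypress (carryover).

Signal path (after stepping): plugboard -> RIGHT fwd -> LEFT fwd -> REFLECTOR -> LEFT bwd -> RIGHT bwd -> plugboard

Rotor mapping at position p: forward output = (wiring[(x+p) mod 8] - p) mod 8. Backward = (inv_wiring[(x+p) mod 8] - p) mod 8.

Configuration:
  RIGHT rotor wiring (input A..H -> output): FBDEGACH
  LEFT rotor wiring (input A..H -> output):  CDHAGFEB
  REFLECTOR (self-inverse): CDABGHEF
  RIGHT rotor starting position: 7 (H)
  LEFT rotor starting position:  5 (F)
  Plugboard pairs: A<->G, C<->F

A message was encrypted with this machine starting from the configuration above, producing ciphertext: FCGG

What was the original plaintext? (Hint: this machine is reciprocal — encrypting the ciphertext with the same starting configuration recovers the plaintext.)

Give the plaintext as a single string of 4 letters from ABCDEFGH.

Answer: HHFE

Derivation:
Char 1 ('F'): step: R->0, L->6 (L advanced); F->plug->C->R->D->L->F->refl->H->L'->H->R'->H->plug->H
Char 2 ('C'): step: R->1, L=6; C->plug->F->R->B->L->D->refl->B->L'->E->R'->H->plug->H
Char 3 ('G'): step: R->2, L=6; G->plug->A->R->B->L->D->refl->B->L'->E->R'->C->plug->F
Char 4 ('G'): step: R->3, L=6; G->plug->A->R->B->L->D->refl->B->L'->E->R'->E->plug->E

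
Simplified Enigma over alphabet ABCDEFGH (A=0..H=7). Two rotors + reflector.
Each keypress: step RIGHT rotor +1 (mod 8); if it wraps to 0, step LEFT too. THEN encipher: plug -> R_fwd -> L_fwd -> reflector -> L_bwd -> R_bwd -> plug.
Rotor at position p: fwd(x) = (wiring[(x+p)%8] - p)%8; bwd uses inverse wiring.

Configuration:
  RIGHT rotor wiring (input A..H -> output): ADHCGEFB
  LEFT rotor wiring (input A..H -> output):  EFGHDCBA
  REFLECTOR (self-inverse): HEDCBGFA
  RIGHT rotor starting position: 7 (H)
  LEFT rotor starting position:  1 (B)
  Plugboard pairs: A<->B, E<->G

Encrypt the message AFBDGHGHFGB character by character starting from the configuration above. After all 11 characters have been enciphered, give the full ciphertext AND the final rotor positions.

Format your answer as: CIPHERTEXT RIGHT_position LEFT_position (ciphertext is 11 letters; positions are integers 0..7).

Answer: FGHEEEDFAFA 2 3

Derivation:
Char 1 ('A'): step: R->0, L->2 (L advanced); A->plug->B->R->D->L->A->refl->H->L'->E->R'->F->plug->F
Char 2 ('F'): step: R->1, L=2; F->plug->F->R->E->L->H->refl->A->L'->D->R'->E->plug->G
Char 3 ('B'): step: R->2, L=2; B->plug->A->R->F->L->G->refl->F->L'->B->R'->H->plug->H
Char 4 ('D'): step: R->3, L=2; D->plug->D->R->C->L->B->refl->E->L'->A->R'->G->plug->E
Char 5 ('G'): step: R->4, L=2; G->plug->E->R->E->L->H->refl->A->L'->D->R'->G->plug->E
Char 6 ('H'): step: R->5, L=2; H->plug->H->R->B->L->F->refl->G->L'->F->R'->G->plug->E
Char 7 ('G'): step: R->6, L=2; G->plug->E->R->B->L->F->refl->G->L'->F->R'->D->plug->D
Char 8 ('H'): step: R->7, L=2; H->plug->H->R->G->L->C->refl->D->L'->H->R'->F->plug->F
Char 9 ('F'): step: R->0, L->3 (L advanced); F->plug->F->R->E->L->F->refl->G->L'->D->R'->B->plug->A
Char 10 ('G'): step: R->1, L=3; G->plug->E->R->D->L->G->refl->F->L'->E->R'->F->plug->F
Char 11 ('B'): step: R->2, L=3; B->plug->A->R->F->L->B->refl->E->L'->A->R'->B->plug->A
Final: ciphertext=FGHEEEDFAFA, RIGHT=2, LEFT=3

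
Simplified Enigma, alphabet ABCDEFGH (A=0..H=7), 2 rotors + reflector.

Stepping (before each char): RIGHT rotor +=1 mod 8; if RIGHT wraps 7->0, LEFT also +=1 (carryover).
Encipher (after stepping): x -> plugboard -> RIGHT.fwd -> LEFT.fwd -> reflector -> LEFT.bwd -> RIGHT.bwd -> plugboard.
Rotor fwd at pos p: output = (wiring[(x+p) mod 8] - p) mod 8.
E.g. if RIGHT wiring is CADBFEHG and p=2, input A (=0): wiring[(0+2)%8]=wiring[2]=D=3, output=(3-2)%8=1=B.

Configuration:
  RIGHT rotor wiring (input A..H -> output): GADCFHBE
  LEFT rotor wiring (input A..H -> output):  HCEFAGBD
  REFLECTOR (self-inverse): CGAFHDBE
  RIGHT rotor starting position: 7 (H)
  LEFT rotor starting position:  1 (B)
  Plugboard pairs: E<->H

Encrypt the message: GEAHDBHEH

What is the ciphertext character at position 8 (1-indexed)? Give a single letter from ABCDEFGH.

Char 1 ('G'): step: R->0, L->2 (L advanced); G->plug->G->R->B->L->D->refl->F->L'->G->R'->A->plug->A
Char 2 ('E'): step: R->1, L=2; E->plug->H->R->F->L->B->refl->G->L'->C->R'->B->plug->B
Char 3 ('A'): step: R->2, L=2; A->plug->A->R->B->L->D->refl->F->L'->G->R'->H->plug->E
Char 4 ('H'): step: R->3, L=2; H->plug->E->R->B->L->D->refl->F->L'->G->R'->D->plug->D
Char 5 ('D'): step: R->4, L=2; D->plug->D->R->A->L->C->refl->A->L'->H->R'->G->plug->G
Char 6 ('B'): step: R->5, L=2; B->plug->B->R->E->L->H->refl->E->L'->D->R'->E->plug->H
Char 7 ('H'): step: R->6, L=2; H->plug->E->R->F->L->B->refl->G->L'->C->R'->D->plug->D
Char 8 ('E'): step: R->7, L=2; E->plug->H->R->C->L->G->refl->B->L'->F->R'->A->plug->A

A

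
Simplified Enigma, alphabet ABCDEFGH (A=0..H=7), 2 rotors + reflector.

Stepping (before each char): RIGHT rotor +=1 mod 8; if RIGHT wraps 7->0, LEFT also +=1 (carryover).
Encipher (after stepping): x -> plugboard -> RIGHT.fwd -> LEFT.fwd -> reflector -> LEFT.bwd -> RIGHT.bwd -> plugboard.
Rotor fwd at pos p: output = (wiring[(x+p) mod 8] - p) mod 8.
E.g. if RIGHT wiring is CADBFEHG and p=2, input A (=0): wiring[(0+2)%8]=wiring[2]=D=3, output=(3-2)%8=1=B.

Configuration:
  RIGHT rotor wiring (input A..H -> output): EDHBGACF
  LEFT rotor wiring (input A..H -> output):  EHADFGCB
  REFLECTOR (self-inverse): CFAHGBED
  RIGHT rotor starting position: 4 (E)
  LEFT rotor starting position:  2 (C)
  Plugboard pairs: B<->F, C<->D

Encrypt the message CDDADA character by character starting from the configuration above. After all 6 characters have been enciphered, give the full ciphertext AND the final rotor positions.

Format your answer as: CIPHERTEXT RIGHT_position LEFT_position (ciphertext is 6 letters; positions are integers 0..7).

Answer: HAAEBF 2 3

Derivation:
Char 1 ('C'): step: R->5, L=2; C->plug->D->R->H->L->F->refl->B->L'->B->R'->H->plug->H
Char 2 ('D'): step: R->6, L=2; D->plug->C->R->G->L->C->refl->A->L'->E->R'->A->plug->A
Char 3 ('D'): step: R->7, L=2; D->plug->C->R->E->L->A->refl->C->L'->G->R'->A->plug->A
Char 4 ('A'): step: R->0, L->3 (L advanced); A->plug->A->R->E->L->G->refl->E->L'->G->R'->E->plug->E
Char 5 ('D'): step: R->1, L=3; D->plug->C->R->A->L->A->refl->C->L'->B->R'->F->plug->B
Char 6 ('A'): step: R->2, L=3; A->plug->A->R->F->L->B->refl->F->L'->H->R'->B->plug->F
Final: ciphertext=HAAEBF, RIGHT=2, LEFT=3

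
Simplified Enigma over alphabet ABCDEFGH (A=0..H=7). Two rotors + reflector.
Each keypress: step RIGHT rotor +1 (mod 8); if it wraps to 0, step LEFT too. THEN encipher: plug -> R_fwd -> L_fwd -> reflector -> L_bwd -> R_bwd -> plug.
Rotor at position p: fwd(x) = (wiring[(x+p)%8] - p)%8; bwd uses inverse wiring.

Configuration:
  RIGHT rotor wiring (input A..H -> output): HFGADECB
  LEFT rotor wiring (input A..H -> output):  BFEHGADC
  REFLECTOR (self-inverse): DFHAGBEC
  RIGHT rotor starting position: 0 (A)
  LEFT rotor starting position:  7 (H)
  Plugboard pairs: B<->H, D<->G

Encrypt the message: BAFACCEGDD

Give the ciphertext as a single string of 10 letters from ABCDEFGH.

Char 1 ('B'): step: R->1, L=7; B->plug->H->R->G->L->B->refl->F->L'->D->R'->E->plug->E
Char 2 ('A'): step: R->2, L=7; A->plug->A->R->E->L->A->refl->D->L'->A->R'->E->plug->E
Char 3 ('F'): step: R->3, L=7; F->plug->F->R->E->L->A->refl->D->L'->A->R'->B->plug->H
Char 4 ('A'): step: R->4, L=7; A->plug->A->R->H->L->E->refl->G->L'->C->R'->G->plug->D
Char 5 ('C'): step: R->5, L=7; C->plug->C->R->E->L->A->refl->D->L'->A->R'->E->plug->E
Char 6 ('C'): step: R->6, L=7; C->plug->C->R->B->L->C->refl->H->L'->F->R'->G->plug->D
Char 7 ('E'): step: R->7, L=7; E->plug->E->R->B->L->C->refl->H->L'->F->R'->G->plug->D
Char 8 ('G'): step: R->0, L->0 (L advanced); G->plug->D->R->A->L->B->refl->F->L'->B->R'->H->plug->B
Char 9 ('D'): step: R->1, L=0; D->plug->G->R->A->L->B->refl->F->L'->B->R'->F->plug->F
Char 10 ('D'): step: R->2, L=0; D->plug->G->R->F->L->A->refl->D->L'->G->R'->B->plug->H

Answer: EEHDEDDBFH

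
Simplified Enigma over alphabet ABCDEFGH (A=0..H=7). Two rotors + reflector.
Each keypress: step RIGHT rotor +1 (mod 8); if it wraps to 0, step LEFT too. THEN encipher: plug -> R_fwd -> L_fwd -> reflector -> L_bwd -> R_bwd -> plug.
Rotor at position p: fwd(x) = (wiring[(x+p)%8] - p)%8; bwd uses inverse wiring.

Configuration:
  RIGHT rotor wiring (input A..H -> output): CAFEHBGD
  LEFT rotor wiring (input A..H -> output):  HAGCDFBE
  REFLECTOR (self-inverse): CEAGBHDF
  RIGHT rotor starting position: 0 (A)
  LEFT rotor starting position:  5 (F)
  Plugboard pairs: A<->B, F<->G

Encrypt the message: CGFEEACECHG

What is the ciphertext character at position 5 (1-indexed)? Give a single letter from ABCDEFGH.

Char 1 ('C'): step: R->1, L=5; C->plug->C->R->D->L->C->refl->A->L'->A->R'->E->plug->E
Char 2 ('G'): step: R->2, L=5; G->plug->F->R->B->L->E->refl->B->L'->F->R'->C->plug->C
Char 3 ('F'): step: R->3, L=5; F->plug->G->R->F->L->B->refl->E->L'->B->R'->A->plug->B
Char 4 ('E'): step: R->4, L=5; E->plug->E->R->G->L->F->refl->H->L'->C->R'->C->plug->C
Char 5 ('E'): step: R->5, L=5; E->plug->E->R->D->L->C->refl->A->L'->A->R'->F->plug->G

G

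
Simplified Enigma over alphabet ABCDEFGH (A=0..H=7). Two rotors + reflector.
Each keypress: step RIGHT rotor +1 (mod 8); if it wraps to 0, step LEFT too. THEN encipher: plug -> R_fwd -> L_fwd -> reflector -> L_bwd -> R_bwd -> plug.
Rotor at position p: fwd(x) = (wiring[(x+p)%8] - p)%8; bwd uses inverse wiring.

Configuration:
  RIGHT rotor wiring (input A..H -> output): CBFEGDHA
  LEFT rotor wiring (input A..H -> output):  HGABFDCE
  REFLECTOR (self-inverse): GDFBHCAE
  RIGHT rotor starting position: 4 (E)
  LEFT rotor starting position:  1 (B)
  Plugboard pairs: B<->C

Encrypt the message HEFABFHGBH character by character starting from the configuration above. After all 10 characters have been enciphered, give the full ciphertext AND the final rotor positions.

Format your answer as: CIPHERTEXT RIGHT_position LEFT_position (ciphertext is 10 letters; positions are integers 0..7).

Char 1 ('H'): step: R->5, L=1; H->plug->H->R->B->L->H->refl->E->L'->D->R'->C->plug->B
Char 2 ('E'): step: R->6, L=1; E->plug->E->R->H->L->G->refl->A->L'->C->R'->B->plug->C
Char 3 ('F'): step: R->7, L=1; F->plug->F->R->H->L->G->refl->A->L'->C->R'->C->plug->B
Char 4 ('A'): step: R->0, L->2 (L advanced); A->plug->A->R->C->L->D->refl->B->L'->D->R'->F->plug->F
Char 5 ('B'): step: R->1, L=2; B->plug->C->R->D->L->B->refl->D->L'->C->R'->E->plug->E
Char 6 ('F'): step: R->2, L=2; F->plug->F->R->G->L->F->refl->C->L'->F->R'->E->plug->E
Char 7 ('H'): step: R->3, L=2; H->plug->H->R->C->L->D->refl->B->L'->D->R'->B->plug->C
Char 8 ('G'): step: R->4, L=2; G->plug->G->R->B->L->H->refl->E->L'->H->R'->B->plug->C
Char 9 ('B'): step: R->5, L=2; B->plug->C->R->D->L->B->refl->D->L'->C->R'->B->plug->C
Char 10 ('H'): step: R->6, L=2; H->plug->H->R->F->L->C->refl->F->L'->G->R'->F->plug->F
Final: ciphertext=BCBFEECCCF, RIGHT=6, LEFT=2

Answer: BCBFEECCCF 6 2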